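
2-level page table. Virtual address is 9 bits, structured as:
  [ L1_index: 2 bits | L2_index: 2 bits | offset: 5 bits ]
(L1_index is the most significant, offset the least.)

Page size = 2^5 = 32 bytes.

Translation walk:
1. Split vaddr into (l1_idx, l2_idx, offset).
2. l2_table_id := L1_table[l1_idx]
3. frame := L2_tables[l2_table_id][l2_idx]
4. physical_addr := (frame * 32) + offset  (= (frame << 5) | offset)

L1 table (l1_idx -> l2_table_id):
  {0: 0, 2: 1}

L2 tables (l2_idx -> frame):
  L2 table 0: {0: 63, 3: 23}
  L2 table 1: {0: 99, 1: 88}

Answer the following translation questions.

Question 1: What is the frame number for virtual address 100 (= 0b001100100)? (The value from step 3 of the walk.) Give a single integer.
Answer: 23

Derivation:
vaddr = 100: l1_idx=0, l2_idx=3
L1[0] = 0; L2[0][3] = 23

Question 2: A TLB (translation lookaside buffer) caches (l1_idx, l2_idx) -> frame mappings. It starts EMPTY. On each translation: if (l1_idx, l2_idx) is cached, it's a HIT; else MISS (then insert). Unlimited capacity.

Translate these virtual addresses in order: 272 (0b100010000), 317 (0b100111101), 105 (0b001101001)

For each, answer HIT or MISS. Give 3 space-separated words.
vaddr=272: (2,0) not in TLB -> MISS, insert
vaddr=317: (2,1) not in TLB -> MISS, insert
vaddr=105: (0,3) not in TLB -> MISS, insert

Answer: MISS MISS MISS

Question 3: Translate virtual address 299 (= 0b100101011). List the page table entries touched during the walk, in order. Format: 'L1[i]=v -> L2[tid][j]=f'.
Answer: L1[2]=1 -> L2[1][1]=88

Derivation:
vaddr = 299 = 0b100101011
Split: l1_idx=2, l2_idx=1, offset=11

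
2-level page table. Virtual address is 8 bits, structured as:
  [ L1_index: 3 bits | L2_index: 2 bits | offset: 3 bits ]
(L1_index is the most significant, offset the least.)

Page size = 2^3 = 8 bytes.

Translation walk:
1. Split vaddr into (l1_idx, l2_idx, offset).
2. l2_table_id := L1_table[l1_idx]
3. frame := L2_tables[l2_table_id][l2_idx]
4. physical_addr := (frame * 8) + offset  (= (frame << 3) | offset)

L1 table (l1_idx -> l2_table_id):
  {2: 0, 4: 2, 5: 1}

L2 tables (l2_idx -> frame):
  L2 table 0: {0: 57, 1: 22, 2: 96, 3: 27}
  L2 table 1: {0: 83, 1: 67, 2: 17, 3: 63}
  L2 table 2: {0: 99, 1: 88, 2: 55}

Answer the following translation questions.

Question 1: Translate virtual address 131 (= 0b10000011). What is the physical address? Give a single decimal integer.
Answer: 795

Derivation:
vaddr = 131 = 0b10000011
Split: l1_idx=4, l2_idx=0, offset=3
L1[4] = 2
L2[2][0] = 99
paddr = 99 * 8 + 3 = 795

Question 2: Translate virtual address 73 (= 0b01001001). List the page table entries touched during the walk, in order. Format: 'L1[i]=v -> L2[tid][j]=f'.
vaddr = 73 = 0b01001001
Split: l1_idx=2, l2_idx=1, offset=1

Answer: L1[2]=0 -> L2[0][1]=22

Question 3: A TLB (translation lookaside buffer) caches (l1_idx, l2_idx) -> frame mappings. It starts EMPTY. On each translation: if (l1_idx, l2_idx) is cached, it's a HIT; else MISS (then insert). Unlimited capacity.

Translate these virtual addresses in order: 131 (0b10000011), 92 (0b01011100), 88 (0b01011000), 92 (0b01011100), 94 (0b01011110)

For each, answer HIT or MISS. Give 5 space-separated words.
vaddr=131: (4,0) not in TLB -> MISS, insert
vaddr=92: (2,3) not in TLB -> MISS, insert
vaddr=88: (2,3) in TLB -> HIT
vaddr=92: (2,3) in TLB -> HIT
vaddr=94: (2,3) in TLB -> HIT

Answer: MISS MISS HIT HIT HIT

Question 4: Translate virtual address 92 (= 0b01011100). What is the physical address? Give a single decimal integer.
vaddr = 92 = 0b01011100
Split: l1_idx=2, l2_idx=3, offset=4
L1[2] = 0
L2[0][3] = 27
paddr = 27 * 8 + 4 = 220

Answer: 220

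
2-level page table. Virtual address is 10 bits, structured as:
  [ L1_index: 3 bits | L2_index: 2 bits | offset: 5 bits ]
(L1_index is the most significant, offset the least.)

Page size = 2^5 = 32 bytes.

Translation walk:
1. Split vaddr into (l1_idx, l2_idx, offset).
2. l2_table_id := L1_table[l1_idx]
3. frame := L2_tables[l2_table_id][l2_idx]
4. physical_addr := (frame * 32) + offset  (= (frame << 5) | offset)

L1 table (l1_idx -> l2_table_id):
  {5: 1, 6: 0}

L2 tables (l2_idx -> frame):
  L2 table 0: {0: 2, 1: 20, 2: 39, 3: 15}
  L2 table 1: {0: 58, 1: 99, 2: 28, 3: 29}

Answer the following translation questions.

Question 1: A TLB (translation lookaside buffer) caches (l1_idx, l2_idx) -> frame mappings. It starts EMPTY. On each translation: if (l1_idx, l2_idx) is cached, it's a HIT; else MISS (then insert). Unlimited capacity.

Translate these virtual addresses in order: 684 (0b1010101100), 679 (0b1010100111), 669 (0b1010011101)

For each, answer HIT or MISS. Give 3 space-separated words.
vaddr=684: (5,1) not in TLB -> MISS, insert
vaddr=679: (5,1) in TLB -> HIT
vaddr=669: (5,0) not in TLB -> MISS, insert

Answer: MISS HIT MISS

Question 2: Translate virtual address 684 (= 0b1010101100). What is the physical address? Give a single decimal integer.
vaddr = 684 = 0b1010101100
Split: l1_idx=5, l2_idx=1, offset=12
L1[5] = 1
L2[1][1] = 99
paddr = 99 * 32 + 12 = 3180

Answer: 3180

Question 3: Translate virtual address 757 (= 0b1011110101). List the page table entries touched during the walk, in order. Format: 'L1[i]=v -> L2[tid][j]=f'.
Answer: L1[5]=1 -> L2[1][3]=29

Derivation:
vaddr = 757 = 0b1011110101
Split: l1_idx=5, l2_idx=3, offset=21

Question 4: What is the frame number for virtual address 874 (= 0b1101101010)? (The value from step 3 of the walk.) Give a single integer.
Answer: 15

Derivation:
vaddr = 874: l1_idx=6, l2_idx=3
L1[6] = 0; L2[0][3] = 15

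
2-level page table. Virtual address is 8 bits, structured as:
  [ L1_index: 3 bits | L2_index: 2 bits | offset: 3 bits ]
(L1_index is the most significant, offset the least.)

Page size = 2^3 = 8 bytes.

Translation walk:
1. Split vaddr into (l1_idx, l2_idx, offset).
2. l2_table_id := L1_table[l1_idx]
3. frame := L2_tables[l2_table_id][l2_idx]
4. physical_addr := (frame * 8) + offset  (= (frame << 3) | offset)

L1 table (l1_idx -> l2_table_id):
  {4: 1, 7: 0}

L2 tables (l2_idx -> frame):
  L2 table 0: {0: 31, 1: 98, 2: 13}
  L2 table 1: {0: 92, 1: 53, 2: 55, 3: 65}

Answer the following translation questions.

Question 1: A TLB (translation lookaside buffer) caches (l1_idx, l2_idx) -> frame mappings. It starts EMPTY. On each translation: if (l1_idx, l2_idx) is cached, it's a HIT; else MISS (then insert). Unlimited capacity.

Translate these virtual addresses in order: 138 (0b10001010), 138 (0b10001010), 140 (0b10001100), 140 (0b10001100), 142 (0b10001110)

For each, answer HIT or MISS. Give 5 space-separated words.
Answer: MISS HIT HIT HIT HIT

Derivation:
vaddr=138: (4,1) not in TLB -> MISS, insert
vaddr=138: (4,1) in TLB -> HIT
vaddr=140: (4,1) in TLB -> HIT
vaddr=140: (4,1) in TLB -> HIT
vaddr=142: (4,1) in TLB -> HIT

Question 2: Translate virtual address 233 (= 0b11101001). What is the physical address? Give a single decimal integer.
Answer: 785

Derivation:
vaddr = 233 = 0b11101001
Split: l1_idx=7, l2_idx=1, offset=1
L1[7] = 0
L2[0][1] = 98
paddr = 98 * 8 + 1 = 785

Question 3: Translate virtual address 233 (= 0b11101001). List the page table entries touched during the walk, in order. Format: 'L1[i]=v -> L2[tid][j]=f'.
vaddr = 233 = 0b11101001
Split: l1_idx=7, l2_idx=1, offset=1

Answer: L1[7]=0 -> L2[0][1]=98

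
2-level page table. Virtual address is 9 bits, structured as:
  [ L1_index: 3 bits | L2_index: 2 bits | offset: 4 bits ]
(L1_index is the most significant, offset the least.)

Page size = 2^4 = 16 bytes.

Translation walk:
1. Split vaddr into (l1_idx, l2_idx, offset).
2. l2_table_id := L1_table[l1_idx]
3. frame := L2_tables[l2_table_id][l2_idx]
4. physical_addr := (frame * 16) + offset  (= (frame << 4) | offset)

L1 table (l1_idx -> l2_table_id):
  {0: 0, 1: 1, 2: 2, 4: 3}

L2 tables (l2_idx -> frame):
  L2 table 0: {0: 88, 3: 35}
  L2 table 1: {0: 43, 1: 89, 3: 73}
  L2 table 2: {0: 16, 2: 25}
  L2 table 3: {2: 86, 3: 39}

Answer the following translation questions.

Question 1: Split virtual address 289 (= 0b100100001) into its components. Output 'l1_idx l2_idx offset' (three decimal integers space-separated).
Answer: 4 2 1

Derivation:
vaddr = 289 = 0b100100001
  top 3 bits -> l1_idx = 4
  next 2 bits -> l2_idx = 2
  bottom 4 bits -> offset = 1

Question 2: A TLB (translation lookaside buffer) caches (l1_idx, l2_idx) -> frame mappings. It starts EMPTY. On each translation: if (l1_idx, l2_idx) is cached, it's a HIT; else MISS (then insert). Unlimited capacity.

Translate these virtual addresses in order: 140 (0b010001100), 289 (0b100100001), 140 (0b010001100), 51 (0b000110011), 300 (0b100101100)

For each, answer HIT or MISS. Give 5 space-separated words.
Answer: MISS MISS HIT MISS HIT

Derivation:
vaddr=140: (2,0) not in TLB -> MISS, insert
vaddr=289: (4,2) not in TLB -> MISS, insert
vaddr=140: (2,0) in TLB -> HIT
vaddr=51: (0,3) not in TLB -> MISS, insert
vaddr=300: (4,2) in TLB -> HIT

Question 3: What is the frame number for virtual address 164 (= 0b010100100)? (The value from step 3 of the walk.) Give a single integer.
vaddr = 164: l1_idx=2, l2_idx=2
L1[2] = 2; L2[2][2] = 25

Answer: 25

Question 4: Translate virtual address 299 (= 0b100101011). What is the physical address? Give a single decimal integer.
Answer: 1387

Derivation:
vaddr = 299 = 0b100101011
Split: l1_idx=4, l2_idx=2, offset=11
L1[4] = 3
L2[3][2] = 86
paddr = 86 * 16 + 11 = 1387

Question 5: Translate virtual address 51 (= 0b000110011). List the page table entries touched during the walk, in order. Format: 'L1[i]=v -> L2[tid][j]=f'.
Answer: L1[0]=0 -> L2[0][3]=35

Derivation:
vaddr = 51 = 0b000110011
Split: l1_idx=0, l2_idx=3, offset=3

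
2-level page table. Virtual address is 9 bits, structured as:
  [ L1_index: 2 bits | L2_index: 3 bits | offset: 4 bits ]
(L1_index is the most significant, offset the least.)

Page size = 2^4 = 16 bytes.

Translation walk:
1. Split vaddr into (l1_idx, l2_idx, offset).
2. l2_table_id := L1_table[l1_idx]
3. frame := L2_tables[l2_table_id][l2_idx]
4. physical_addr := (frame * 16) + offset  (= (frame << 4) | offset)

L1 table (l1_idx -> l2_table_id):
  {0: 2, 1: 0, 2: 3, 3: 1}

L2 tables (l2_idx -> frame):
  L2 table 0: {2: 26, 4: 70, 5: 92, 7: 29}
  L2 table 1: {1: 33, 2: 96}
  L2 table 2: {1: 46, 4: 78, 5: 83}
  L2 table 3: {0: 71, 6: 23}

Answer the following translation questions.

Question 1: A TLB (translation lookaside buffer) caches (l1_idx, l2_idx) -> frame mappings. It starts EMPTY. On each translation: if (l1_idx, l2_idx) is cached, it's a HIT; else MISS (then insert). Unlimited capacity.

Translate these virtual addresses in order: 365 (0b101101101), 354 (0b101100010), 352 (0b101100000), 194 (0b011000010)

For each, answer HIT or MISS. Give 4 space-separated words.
Answer: MISS HIT HIT MISS

Derivation:
vaddr=365: (2,6) not in TLB -> MISS, insert
vaddr=354: (2,6) in TLB -> HIT
vaddr=352: (2,6) in TLB -> HIT
vaddr=194: (1,4) not in TLB -> MISS, insert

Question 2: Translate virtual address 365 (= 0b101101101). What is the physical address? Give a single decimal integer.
vaddr = 365 = 0b101101101
Split: l1_idx=2, l2_idx=6, offset=13
L1[2] = 3
L2[3][6] = 23
paddr = 23 * 16 + 13 = 381

Answer: 381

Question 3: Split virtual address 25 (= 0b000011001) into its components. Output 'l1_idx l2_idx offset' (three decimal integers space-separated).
Answer: 0 1 9

Derivation:
vaddr = 25 = 0b000011001
  top 2 bits -> l1_idx = 0
  next 3 bits -> l2_idx = 1
  bottom 4 bits -> offset = 9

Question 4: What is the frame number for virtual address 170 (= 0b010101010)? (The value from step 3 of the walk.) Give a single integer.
Answer: 26

Derivation:
vaddr = 170: l1_idx=1, l2_idx=2
L1[1] = 0; L2[0][2] = 26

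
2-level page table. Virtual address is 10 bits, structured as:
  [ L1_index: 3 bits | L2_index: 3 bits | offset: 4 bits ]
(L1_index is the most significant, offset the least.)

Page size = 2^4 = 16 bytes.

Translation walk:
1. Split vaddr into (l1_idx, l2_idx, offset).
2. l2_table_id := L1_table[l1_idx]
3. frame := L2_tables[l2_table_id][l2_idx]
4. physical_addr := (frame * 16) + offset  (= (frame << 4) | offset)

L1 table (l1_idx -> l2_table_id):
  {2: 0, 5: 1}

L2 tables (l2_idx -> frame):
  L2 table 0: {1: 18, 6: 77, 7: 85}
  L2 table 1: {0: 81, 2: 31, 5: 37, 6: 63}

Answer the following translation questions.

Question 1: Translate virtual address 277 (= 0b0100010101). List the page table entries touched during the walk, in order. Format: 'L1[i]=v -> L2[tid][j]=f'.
Answer: L1[2]=0 -> L2[0][1]=18

Derivation:
vaddr = 277 = 0b0100010101
Split: l1_idx=2, l2_idx=1, offset=5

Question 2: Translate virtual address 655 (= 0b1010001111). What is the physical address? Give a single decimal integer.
vaddr = 655 = 0b1010001111
Split: l1_idx=5, l2_idx=0, offset=15
L1[5] = 1
L2[1][0] = 81
paddr = 81 * 16 + 15 = 1311

Answer: 1311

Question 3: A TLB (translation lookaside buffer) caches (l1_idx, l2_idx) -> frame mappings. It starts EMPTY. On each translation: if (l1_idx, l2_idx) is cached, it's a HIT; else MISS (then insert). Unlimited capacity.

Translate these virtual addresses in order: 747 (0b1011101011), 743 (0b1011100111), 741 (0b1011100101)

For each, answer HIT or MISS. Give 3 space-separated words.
vaddr=747: (5,6) not in TLB -> MISS, insert
vaddr=743: (5,6) in TLB -> HIT
vaddr=741: (5,6) in TLB -> HIT

Answer: MISS HIT HIT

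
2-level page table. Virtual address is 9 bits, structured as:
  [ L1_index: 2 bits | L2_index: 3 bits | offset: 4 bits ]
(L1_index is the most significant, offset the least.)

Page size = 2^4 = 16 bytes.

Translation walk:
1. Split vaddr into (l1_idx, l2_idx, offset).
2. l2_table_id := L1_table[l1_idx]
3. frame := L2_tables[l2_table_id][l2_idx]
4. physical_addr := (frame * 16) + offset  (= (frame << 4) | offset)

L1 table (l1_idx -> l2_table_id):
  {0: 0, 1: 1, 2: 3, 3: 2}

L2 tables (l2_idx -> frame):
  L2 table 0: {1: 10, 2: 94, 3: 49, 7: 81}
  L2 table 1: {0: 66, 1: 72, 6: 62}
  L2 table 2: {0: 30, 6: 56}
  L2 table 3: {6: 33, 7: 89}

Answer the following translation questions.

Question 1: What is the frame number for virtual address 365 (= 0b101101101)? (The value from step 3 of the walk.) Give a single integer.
Answer: 33

Derivation:
vaddr = 365: l1_idx=2, l2_idx=6
L1[2] = 3; L2[3][6] = 33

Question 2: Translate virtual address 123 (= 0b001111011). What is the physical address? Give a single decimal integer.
vaddr = 123 = 0b001111011
Split: l1_idx=0, l2_idx=7, offset=11
L1[0] = 0
L2[0][7] = 81
paddr = 81 * 16 + 11 = 1307

Answer: 1307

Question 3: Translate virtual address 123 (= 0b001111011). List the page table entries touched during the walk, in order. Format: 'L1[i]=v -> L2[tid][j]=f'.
Answer: L1[0]=0 -> L2[0][7]=81

Derivation:
vaddr = 123 = 0b001111011
Split: l1_idx=0, l2_idx=7, offset=11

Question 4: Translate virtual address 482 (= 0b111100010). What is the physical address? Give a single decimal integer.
vaddr = 482 = 0b111100010
Split: l1_idx=3, l2_idx=6, offset=2
L1[3] = 2
L2[2][6] = 56
paddr = 56 * 16 + 2 = 898

Answer: 898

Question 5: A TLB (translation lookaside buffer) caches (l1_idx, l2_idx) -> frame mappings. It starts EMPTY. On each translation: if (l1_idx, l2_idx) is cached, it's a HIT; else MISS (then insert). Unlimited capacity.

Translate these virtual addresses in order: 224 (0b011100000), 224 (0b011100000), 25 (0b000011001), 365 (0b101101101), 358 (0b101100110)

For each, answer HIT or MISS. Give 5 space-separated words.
vaddr=224: (1,6) not in TLB -> MISS, insert
vaddr=224: (1,6) in TLB -> HIT
vaddr=25: (0,1) not in TLB -> MISS, insert
vaddr=365: (2,6) not in TLB -> MISS, insert
vaddr=358: (2,6) in TLB -> HIT

Answer: MISS HIT MISS MISS HIT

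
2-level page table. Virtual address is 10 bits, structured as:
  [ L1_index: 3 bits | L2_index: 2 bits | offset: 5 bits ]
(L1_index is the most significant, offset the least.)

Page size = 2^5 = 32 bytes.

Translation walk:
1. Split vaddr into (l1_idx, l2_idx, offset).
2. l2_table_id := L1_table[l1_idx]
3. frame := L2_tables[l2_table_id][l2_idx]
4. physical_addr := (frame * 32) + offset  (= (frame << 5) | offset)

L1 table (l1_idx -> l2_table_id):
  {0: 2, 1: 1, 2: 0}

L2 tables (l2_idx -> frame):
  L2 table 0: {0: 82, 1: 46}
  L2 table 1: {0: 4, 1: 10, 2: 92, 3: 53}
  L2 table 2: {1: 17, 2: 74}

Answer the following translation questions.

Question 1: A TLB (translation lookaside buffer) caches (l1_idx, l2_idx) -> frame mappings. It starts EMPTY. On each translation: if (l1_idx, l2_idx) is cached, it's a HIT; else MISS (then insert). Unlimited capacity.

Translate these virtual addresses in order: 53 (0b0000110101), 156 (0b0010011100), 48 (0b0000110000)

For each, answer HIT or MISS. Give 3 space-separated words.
Answer: MISS MISS HIT

Derivation:
vaddr=53: (0,1) not in TLB -> MISS, insert
vaddr=156: (1,0) not in TLB -> MISS, insert
vaddr=48: (0,1) in TLB -> HIT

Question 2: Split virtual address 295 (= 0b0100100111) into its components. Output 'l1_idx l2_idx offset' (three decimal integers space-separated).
vaddr = 295 = 0b0100100111
  top 3 bits -> l1_idx = 2
  next 2 bits -> l2_idx = 1
  bottom 5 bits -> offset = 7

Answer: 2 1 7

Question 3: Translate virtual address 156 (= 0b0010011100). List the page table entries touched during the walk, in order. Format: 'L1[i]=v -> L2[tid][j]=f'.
Answer: L1[1]=1 -> L2[1][0]=4

Derivation:
vaddr = 156 = 0b0010011100
Split: l1_idx=1, l2_idx=0, offset=28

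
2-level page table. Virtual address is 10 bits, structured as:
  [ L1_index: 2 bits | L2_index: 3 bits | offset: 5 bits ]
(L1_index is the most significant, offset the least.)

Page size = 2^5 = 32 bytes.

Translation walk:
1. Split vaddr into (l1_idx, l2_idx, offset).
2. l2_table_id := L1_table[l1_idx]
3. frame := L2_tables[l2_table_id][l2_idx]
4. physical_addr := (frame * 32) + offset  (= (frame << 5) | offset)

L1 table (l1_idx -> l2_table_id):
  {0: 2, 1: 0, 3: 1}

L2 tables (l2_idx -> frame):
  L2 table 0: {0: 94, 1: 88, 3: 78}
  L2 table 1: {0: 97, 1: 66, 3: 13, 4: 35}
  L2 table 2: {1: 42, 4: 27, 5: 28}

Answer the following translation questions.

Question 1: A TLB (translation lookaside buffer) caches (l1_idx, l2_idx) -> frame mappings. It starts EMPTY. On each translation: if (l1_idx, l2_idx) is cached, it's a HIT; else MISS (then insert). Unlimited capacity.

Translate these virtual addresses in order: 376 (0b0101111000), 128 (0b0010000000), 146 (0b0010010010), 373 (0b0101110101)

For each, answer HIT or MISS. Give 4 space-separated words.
vaddr=376: (1,3) not in TLB -> MISS, insert
vaddr=128: (0,4) not in TLB -> MISS, insert
vaddr=146: (0,4) in TLB -> HIT
vaddr=373: (1,3) in TLB -> HIT

Answer: MISS MISS HIT HIT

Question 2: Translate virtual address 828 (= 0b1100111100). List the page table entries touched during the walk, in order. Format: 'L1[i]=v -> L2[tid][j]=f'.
Answer: L1[3]=1 -> L2[1][1]=66

Derivation:
vaddr = 828 = 0b1100111100
Split: l1_idx=3, l2_idx=1, offset=28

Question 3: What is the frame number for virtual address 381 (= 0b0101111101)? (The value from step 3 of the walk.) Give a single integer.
Answer: 78

Derivation:
vaddr = 381: l1_idx=1, l2_idx=3
L1[1] = 0; L2[0][3] = 78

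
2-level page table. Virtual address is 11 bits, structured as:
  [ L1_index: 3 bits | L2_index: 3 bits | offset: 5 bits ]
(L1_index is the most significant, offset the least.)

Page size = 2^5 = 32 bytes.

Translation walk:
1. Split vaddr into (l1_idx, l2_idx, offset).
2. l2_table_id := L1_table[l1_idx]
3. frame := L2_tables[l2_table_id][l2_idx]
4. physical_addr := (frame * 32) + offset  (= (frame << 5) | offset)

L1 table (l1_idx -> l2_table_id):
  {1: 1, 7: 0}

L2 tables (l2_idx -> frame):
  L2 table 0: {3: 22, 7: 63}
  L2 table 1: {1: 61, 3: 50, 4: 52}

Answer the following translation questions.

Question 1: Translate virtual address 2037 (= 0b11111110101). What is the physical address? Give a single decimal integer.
Answer: 2037

Derivation:
vaddr = 2037 = 0b11111110101
Split: l1_idx=7, l2_idx=7, offset=21
L1[7] = 0
L2[0][7] = 63
paddr = 63 * 32 + 21 = 2037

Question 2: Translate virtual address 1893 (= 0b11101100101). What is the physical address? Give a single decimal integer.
Answer: 709

Derivation:
vaddr = 1893 = 0b11101100101
Split: l1_idx=7, l2_idx=3, offset=5
L1[7] = 0
L2[0][3] = 22
paddr = 22 * 32 + 5 = 709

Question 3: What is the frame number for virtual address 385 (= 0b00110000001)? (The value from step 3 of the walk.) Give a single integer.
Answer: 52

Derivation:
vaddr = 385: l1_idx=1, l2_idx=4
L1[1] = 1; L2[1][4] = 52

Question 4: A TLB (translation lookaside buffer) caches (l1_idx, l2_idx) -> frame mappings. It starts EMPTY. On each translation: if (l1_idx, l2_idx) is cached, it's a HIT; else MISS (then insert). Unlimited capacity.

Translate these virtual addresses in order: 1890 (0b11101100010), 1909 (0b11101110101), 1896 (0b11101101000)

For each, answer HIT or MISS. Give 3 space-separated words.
vaddr=1890: (7,3) not in TLB -> MISS, insert
vaddr=1909: (7,3) in TLB -> HIT
vaddr=1896: (7,3) in TLB -> HIT

Answer: MISS HIT HIT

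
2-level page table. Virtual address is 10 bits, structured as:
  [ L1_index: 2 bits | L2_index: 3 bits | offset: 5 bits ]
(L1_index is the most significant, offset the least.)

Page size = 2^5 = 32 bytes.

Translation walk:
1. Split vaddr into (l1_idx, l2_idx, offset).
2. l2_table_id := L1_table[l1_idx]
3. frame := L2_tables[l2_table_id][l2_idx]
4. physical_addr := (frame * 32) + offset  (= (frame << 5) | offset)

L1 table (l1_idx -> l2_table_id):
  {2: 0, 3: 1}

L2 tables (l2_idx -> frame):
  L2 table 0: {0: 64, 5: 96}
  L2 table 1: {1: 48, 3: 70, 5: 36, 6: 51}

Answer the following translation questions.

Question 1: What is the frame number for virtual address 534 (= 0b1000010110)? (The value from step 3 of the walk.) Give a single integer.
Answer: 64

Derivation:
vaddr = 534: l1_idx=2, l2_idx=0
L1[2] = 0; L2[0][0] = 64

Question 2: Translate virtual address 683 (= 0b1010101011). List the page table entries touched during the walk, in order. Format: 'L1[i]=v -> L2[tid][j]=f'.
vaddr = 683 = 0b1010101011
Split: l1_idx=2, l2_idx=5, offset=11

Answer: L1[2]=0 -> L2[0][5]=96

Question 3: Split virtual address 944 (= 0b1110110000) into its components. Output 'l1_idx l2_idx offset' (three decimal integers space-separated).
Answer: 3 5 16

Derivation:
vaddr = 944 = 0b1110110000
  top 2 bits -> l1_idx = 3
  next 3 bits -> l2_idx = 5
  bottom 5 bits -> offset = 16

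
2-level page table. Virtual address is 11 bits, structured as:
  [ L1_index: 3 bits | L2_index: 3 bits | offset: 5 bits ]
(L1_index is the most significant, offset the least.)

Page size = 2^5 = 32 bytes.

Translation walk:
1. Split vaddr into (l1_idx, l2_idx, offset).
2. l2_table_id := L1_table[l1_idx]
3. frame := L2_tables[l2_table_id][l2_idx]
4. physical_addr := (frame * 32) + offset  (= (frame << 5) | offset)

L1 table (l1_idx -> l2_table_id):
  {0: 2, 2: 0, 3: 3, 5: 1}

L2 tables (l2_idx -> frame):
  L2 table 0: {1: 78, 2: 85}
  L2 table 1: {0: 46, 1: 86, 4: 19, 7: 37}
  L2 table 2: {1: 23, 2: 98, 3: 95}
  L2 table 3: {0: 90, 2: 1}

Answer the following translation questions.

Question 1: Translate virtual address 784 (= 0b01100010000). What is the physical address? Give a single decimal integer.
vaddr = 784 = 0b01100010000
Split: l1_idx=3, l2_idx=0, offset=16
L1[3] = 3
L2[3][0] = 90
paddr = 90 * 32 + 16 = 2896

Answer: 2896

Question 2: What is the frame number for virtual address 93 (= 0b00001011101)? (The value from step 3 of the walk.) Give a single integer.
Answer: 98

Derivation:
vaddr = 93: l1_idx=0, l2_idx=2
L1[0] = 2; L2[2][2] = 98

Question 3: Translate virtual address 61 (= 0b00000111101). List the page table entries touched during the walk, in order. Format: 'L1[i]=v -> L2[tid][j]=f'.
Answer: L1[0]=2 -> L2[2][1]=23

Derivation:
vaddr = 61 = 0b00000111101
Split: l1_idx=0, l2_idx=1, offset=29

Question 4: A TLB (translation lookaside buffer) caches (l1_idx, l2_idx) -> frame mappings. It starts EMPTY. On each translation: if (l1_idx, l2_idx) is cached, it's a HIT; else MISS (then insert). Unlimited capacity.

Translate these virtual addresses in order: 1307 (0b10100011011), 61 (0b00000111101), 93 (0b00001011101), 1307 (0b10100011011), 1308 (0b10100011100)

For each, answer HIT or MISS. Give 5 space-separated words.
Answer: MISS MISS MISS HIT HIT

Derivation:
vaddr=1307: (5,0) not in TLB -> MISS, insert
vaddr=61: (0,1) not in TLB -> MISS, insert
vaddr=93: (0,2) not in TLB -> MISS, insert
vaddr=1307: (5,0) in TLB -> HIT
vaddr=1308: (5,0) in TLB -> HIT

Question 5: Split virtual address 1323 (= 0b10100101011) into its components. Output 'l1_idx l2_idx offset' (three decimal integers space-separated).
vaddr = 1323 = 0b10100101011
  top 3 bits -> l1_idx = 5
  next 3 bits -> l2_idx = 1
  bottom 5 bits -> offset = 11

Answer: 5 1 11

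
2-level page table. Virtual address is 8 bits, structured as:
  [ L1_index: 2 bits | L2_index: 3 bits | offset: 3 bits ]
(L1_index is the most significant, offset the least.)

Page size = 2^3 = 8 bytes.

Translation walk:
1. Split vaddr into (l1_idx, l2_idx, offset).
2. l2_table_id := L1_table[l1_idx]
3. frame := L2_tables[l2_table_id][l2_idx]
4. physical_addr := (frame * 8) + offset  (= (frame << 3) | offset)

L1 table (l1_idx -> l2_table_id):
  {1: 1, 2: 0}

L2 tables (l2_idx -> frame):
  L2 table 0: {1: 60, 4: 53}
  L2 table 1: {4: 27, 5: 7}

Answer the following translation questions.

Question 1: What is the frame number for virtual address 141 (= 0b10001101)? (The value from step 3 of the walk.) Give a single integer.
vaddr = 141: l1_idx=2, l2_idx=1
L1[2] = 0; L2[0][1] = 60

Answer: 60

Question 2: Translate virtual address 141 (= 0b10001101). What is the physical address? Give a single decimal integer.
Answer: 485

Derivation:
vaddr = 141 = 0b10001101
Split: l1_idx=2, l2_idx=1, offset=5
L1[2] = 0
L2[0][1] = 60
paddr = 60 * 8 + 5 = 485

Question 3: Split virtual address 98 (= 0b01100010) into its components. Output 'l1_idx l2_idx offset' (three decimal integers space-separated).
vaddr = 98 = 0b01100010
  top 2 bits -> l1_idx = 1
  next 3 bits -> l2_idx = 4
  bottom 3 bits -> offset = 2

Answer: 1 4 2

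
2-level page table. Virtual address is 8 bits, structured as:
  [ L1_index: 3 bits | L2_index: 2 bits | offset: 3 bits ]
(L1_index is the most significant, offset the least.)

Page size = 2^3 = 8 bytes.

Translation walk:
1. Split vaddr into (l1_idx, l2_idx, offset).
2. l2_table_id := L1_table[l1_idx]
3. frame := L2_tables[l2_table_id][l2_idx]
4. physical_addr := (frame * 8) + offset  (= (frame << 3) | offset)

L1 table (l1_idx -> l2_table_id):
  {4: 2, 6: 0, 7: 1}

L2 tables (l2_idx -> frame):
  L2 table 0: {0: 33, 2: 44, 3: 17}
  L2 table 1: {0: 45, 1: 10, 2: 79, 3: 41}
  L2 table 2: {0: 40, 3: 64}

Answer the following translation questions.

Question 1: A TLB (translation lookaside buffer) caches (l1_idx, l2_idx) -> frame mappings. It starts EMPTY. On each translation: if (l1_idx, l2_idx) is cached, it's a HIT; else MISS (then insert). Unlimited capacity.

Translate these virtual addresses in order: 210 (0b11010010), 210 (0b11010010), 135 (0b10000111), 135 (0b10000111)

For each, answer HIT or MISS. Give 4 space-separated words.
vaddr=210: (6,2) not in TLB -> MISS, insert
vaddr=210: (6,2) in TLB -> HIT
vaddr=135: (4,0) not in TLB -> MISS, insert
vaddr=135: (4,0) in TLB -> HIT

Answer: MISS HIT MISS HIT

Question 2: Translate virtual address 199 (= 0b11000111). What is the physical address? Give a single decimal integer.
Answer: 271

Derivation:
vaddr = 199 = 0b11000111
Split: l1_idx=6, l2_idx=0, offset=7
L1[6] = 0
L2[0][0] = 33
paddr = 33 * 8 + 7 = 271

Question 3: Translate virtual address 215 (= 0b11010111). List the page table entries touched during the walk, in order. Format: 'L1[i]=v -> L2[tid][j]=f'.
vaddr = 215 = 0b11010111
Split: l1_idx=6, l2_idx=2, offset=7

Answer: L1[6]=0 -> L2[0][2]=44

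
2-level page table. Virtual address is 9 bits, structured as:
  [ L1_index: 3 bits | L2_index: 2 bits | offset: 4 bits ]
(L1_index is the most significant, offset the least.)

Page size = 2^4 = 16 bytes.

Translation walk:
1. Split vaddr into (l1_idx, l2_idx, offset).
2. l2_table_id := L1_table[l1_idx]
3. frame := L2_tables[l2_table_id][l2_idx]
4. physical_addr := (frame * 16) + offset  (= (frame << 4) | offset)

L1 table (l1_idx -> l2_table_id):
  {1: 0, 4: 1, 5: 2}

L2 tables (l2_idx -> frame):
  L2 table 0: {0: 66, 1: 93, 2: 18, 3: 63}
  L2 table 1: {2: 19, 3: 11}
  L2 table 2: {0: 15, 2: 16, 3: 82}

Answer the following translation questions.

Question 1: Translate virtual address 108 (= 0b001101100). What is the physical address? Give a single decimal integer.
vaddr = 108 = 0b001101100
Split: l1_idx=1, l2_idx=2, offset=12
L1[1] = 0
L2[0][2] = 18
paddr = 18 * 16 + 12 = 300

Answer: 300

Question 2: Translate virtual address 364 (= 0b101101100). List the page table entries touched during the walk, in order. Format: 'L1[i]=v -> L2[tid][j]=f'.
vaddr = 364 = 0b101101100
Split: l1_idx=5, l2_idx=2, offset=12

Answer: L1[5]=2 -> L2[2][2]=16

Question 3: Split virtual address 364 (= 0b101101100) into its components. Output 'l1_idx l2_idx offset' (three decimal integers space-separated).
vaddr = 364 = 0b101101100
  top 3 bits -> l1_idx = 5
  next 2 bits -> l2_idx = 2
  bottom 4 bits -> offset = 12

Answer: 5 2 12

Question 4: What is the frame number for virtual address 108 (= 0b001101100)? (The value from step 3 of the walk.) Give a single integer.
vaddr = 108: l1_idx=1, l2_idx=2
L1[1] = 0; L2[0][2] = 18

Answer: 18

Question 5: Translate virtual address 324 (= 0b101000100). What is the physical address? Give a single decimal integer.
vaddr = 324 = 0b101000100
Split: l1_idx=5, l2_idx=0, offset=4
L1[5] = 2
L2[2][0] = 15
paddr = 15 * 16 + 4 = 244

Answer: 244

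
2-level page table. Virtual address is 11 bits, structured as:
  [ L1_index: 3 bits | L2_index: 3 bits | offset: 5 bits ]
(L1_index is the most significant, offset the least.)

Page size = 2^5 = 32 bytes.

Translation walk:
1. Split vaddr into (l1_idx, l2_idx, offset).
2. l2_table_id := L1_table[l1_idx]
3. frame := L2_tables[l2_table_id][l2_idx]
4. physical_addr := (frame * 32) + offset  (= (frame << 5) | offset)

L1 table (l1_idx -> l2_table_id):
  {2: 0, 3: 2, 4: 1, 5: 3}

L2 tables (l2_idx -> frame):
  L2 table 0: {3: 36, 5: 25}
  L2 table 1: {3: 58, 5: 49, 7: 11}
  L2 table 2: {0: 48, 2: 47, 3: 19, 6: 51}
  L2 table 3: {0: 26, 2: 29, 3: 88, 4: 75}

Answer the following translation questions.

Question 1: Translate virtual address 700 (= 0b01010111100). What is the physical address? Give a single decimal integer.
Answer: 828

Derivation:
vaddr = 700 = 0b01010111100
Split: l1_idx=2, l2_idx=5, offset=28
L1[2] = 0
L2[0][5] = 25
paddr = 25 * 32 + 28 = 828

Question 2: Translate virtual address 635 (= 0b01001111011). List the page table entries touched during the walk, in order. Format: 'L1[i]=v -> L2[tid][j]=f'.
Answer: L1[2]=0 -> L2[0][3]=36

Derivation:
vaddr = 635 = 0b01001111011
Split: l1_idx=2, l2_idx=3, offset=27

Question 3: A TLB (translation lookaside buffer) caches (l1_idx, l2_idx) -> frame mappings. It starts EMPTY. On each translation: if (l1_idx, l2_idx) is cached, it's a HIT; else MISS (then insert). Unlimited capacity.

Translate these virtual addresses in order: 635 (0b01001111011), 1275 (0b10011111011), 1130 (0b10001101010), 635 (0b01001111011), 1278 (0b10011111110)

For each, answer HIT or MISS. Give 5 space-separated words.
Answer: MISS MISS MISS HIT HIT

Derivation:
vaddr=635: (2,3) not in TLB -> MISS, insert
vaddr=1275: (4,7) not in TLB -> MISS, insert
vaddr=1130: (4,3) not in TLB -> MISS, insert
vaddr=635: (2,3) in TLB -> HIT
vaddr=1278: (4,7) in TLB -> HIT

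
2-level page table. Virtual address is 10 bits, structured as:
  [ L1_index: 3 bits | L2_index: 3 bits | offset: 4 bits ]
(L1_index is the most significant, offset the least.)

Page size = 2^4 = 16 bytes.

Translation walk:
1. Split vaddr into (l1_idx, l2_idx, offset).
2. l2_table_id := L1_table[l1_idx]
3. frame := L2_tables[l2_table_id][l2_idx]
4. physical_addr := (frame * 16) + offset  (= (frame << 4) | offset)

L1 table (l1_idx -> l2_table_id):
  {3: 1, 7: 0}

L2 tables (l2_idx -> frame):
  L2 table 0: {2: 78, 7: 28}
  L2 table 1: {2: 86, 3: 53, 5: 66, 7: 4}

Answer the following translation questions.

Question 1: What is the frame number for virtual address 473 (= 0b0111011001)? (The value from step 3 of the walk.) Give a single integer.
vaddr = 473: l1_idx=3, l2_idx=5
L1[3] = 1; L2[1][5] = 66

Answer: 66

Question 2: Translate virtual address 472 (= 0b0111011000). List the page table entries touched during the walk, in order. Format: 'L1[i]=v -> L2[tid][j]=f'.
Answer: L1[3]=1 -> L2[1][5]=66

Derivation:
vaddr = 472 = 0b0111011000
Split: l1_idx=3, l2_idx=5, offset=8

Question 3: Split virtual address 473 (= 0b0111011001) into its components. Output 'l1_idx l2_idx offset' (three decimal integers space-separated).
Answer: 3 5 9

Derivation:
vaddr = 473 = 0b0111011001
  top 3 bits -> l1_idx = 3
  next 3 bits -> l2_idx = 5
  bottom 4 bits -> offset = 9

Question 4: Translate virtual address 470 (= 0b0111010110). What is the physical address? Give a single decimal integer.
Answer: 1062

Derivation:
vaddr = 470 = 0b0111010110
Split: l1_idx=3, l2_idx=5, offset=6
L1[3] = 1
L2[1][5] = 66
paddr = 66 * 16 + 6 = 1062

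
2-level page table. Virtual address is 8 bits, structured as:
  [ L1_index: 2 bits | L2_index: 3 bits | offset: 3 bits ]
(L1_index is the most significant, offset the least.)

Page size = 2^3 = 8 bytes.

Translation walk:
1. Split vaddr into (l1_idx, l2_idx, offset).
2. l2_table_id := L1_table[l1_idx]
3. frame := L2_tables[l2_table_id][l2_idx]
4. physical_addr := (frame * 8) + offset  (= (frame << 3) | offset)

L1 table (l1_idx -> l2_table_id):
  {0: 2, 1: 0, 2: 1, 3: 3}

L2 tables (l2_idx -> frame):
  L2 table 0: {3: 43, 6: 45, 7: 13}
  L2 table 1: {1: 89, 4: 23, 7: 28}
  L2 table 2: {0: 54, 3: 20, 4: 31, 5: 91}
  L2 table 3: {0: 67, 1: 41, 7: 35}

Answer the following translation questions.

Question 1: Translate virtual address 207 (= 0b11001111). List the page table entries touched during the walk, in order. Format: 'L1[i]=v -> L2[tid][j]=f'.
Answer: L1[3]=3 -> L2[3][1]=41

Derivation:
vaddr = 207 = 0b11001111
Split: l1_idx=3, l2_idx=1, offset=7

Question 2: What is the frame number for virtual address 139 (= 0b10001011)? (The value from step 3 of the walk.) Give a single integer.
vaddr = 139: l1_idx=2, l2_idx=1
L1[2] = 1; L2[1][1] = 89

Answer: 89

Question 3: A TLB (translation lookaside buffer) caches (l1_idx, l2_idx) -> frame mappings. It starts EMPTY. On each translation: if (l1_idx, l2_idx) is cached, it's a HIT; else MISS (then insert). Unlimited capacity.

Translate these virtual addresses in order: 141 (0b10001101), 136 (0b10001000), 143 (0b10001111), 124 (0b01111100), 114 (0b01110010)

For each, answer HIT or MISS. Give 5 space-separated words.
Answer: MISS HIT HIT MISS MISS

Derivation:
vaddr=141: (2,1) not in TLB -> MISS, insert
vaddr=136: (2,1) in TLB -> HIT
vaddr=143: (2,1) in TLB -> HIT
vaddr=124: (1,7) not in TLB -> MISS, insert
vaddr=114: (1,6) not in TLB -> MISS, insert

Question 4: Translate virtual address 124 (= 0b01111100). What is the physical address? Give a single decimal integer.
vaddr = 124 = 0b01111100
Split: l1_idx=1, l2_idx=7, offset=4
L1[1] = 0
L2[0][7] = 13
paddr = 13 * 8 + 4 = 108

Answer: 108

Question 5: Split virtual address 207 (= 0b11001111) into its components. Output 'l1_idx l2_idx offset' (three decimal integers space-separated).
vaddr = 207 = 0b11001111
  top 2 bits -> l1_idx = 3
  next 3 bits -> l2_idx = 1
  bottom 3 bits -> offset = 7

Answer: 3 1 7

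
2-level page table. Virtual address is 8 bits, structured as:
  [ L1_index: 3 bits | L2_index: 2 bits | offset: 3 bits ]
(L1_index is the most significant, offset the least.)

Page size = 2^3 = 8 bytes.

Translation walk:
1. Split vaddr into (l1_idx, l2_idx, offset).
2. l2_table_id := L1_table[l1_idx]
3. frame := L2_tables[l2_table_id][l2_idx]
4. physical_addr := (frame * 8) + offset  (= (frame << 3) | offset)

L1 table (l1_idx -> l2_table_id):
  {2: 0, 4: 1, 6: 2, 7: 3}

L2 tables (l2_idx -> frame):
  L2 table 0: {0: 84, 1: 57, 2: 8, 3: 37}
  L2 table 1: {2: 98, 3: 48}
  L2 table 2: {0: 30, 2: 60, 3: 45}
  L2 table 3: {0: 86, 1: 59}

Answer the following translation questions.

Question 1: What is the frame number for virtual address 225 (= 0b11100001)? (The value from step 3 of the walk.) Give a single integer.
Answer: 86

Derivation:
vaddr = 225: l1_idx=7, l2_idx=0
L1[7] = 3; L2[3][0] = 86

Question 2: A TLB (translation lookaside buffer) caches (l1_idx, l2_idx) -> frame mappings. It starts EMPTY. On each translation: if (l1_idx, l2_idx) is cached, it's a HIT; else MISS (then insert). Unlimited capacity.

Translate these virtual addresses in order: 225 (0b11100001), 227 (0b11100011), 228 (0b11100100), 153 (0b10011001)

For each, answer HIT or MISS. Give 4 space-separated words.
vaddr=225: (7,0) not in TLB -> MISS, insert
vaddr=227: (7,0) in TLB -> HIT
vaddr=228: (7,0) in TLB -> HIT
vaddr=153: (4,3) not in TLB -> MISS, insert

Answer: MISS HIT HIT MISS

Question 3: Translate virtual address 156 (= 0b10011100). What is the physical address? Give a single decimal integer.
Answer: 388

Derivation:
vaddr = 156 = 0b10011100
Split: l1_idx=4, l2_idx=3, offset=4
L1[4] = 1
L2[1][3] = 48
paddr = 48 * 8 + 4 = 388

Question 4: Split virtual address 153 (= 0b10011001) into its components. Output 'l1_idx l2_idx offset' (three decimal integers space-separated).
vaddr = 153 = 0b10011001
  top 3 bits -> l1_idx = 4
  next 2 bits -> l2_idx = 3
  bottom 3 bits -> offset = 1

Answer: 4 3 1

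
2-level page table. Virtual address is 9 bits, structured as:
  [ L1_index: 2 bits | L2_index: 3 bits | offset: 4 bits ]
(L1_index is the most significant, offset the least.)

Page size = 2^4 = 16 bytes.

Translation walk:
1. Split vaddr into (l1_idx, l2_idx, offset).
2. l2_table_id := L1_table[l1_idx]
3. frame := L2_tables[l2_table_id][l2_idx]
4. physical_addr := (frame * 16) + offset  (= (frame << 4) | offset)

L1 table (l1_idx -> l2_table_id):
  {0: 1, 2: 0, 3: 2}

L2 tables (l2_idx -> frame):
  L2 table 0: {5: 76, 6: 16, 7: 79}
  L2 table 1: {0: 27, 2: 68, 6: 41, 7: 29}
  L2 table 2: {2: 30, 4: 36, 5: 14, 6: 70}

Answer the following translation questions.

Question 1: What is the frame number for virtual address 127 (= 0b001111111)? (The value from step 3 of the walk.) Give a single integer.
Answer: 29

Derivation:
vaddr = 127: l1_idx=0, l2_idx=7
L1[0] = 1; L2[1][7] = 29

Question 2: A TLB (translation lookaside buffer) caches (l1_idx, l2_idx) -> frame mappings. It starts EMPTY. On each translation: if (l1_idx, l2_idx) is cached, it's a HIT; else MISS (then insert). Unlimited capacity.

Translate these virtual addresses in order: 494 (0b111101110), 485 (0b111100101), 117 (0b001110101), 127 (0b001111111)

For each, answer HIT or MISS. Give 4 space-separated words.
vaddr=494: (3,6) not in TLB -> MISS, insert
vaddr=485: (3,6) in TLB -> HIT
vaddr=117: (0,7) not in TLB -> MISS, insert
vaddr=127: (0,7) in TLB -> HIT

Answer: MISS HIT MISS HIT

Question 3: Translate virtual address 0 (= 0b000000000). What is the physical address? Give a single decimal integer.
vaddr = 0 = 0b000000000
Split: l1_idx=0, l2_idx=0, offset=0
L1[0] = 1
L2[1][0] = 27
paddr = 27 * 16 + 0 = 432

Answer: 432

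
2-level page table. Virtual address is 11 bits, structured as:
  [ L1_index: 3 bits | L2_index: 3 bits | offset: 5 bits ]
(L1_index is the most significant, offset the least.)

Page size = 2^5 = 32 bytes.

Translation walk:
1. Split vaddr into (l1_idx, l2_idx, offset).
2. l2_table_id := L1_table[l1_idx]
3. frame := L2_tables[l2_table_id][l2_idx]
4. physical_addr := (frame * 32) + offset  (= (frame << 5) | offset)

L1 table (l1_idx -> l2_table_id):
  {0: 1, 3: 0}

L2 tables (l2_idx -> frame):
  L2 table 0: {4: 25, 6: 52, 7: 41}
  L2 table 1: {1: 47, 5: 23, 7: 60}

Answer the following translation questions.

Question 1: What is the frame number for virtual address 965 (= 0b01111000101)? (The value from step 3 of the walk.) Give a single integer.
vaddr = 965: l1_idx=3, l2_idx=6
L1[3] = 0; L2[0][6] = 52

Answer: 52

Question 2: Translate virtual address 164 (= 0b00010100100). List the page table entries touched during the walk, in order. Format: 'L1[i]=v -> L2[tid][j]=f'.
Answer: L1[0]=1 -> L2[1][5]=23

Derivation:
vaddr = 164 = 0b00010100100
Split: l1_idx=0, l2_idx=5, offset=4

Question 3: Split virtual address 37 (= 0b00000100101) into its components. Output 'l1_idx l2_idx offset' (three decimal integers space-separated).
Answer: 0 1 5

Derivation:
vaddr = 37 = 0b00000100101
  top 3 bits -> l1_idx = 0
  next 3 bits -> l2_idx = 1
  bottom 5 bits -> offset = 5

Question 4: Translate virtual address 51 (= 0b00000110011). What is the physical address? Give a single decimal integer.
vaddr = 51 = 0b00000110011
Split: l1_idx=0, l2_idx=1, offset=19
L1[0] = 1
L2[1][1] = 47
paddr = 47 * 32 + 19 = 1523

Answer: 1523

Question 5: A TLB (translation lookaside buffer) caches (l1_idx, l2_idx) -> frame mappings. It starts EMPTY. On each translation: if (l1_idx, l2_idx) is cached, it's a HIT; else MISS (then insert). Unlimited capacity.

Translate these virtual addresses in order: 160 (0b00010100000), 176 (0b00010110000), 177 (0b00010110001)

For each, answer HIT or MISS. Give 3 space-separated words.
vaddr=160: (0,5) not in TLB -> MISS, insert
vaddr=176: (0,5) in TLB -> HIT
vaddr=177: (0,5) in TLB -> HIT

Answer: MISS HIT HIT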